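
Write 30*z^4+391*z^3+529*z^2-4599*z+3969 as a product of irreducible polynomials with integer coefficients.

(5*z-9)*(6*z-7)*(z+7)*(z+9)

Among the possible rational roots, z = -7 is a root, giving the factor (z+7) and quotient 30*z^3+181*z^2-738*z+567.
Continuing, z = 9/5 is a root, so (5*z-9) is a factor; dividing leaves 6*z^2+47*z-63.
The remaining quadratic factors as (6*z-7)(z+9).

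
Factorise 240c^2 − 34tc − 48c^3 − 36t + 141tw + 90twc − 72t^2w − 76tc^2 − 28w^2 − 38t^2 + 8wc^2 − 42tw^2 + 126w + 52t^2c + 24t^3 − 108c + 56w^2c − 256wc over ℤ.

(3t − 4c + 2)(4t + 2w + 2c − 9)(2t − 7w + 6c)

Group: 3t(8t^2 − 24tw + 28tc − 18t − 14w^2 − 2wc + 63w + 12c^2 − 54c) + (−4c + 2)(8t^2 − 24tw + 28tc − 18t − 14w^2 − 2wc + 63w + 12c^2 − 54c); both groups contain (8t^2 − 24tw + 28tc − 18t − 14w^2 − 2wc + 63w + 12c^2 − 54c), so (3t − 4c + 2) is a factor with cofactor 8t^2 − 24tw + 28tc − 18t − 14w^2 − 2wc + 63w + 12c^2 − 54c.
The cofactor groups again: 8t^2 − 24tw + 28tc − 18t − 14w^2 − 2wc + 63w + 12c^2 − 54c = 2t(4t + 2w + 2c − 9) + (−7w + 6c)(4t + 2w + 2c − 9); both groups contain (4t + 2w + 2c − 9), giving (2t − 7w + 6c)(4t + 2w + 2c − 9).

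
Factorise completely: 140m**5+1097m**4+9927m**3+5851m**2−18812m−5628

(4m+7)(5m−6)(7m+2)(m**2+7m+67)

Testing divisors of the constant over divisors of the leading coefficient, m = 6/5 is a root, giving the factor (5m−6) and quotient 28m**4+253m**3+2289m**2+3917m+938.
Continuing, m = −2/7 is a root, so (7m+2) divides it; the quotient is 4m**3+35m**2+317m+469.
Then m = −7/4 is a root, so (4m+7) divides it; the quotient is m**2+7m+67.
The quadratic m**2+7m+67 has discriminant −219 < 0 and is irreducible over ℤ.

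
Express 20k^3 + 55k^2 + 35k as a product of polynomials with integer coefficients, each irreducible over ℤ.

5k(4k + 7)(k + 1)

Pull out the common factor 5k, then factor the remaining trinomial.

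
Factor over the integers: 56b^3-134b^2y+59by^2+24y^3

Group: 7b(8b^2-10by-3y^2) - 8y(8b^2-10by-3y^2); both groups contain (8b^2-10by-3y^2), so (7b-8y) is a factor with cofactor 8b^2-10by-3y^2.
The cofactor groups again: 8b^2-10by-3y^2 = 4b(2b-3y) + y(2b-3y); both groups contain (2b-3y), giving (4b+y)(2b-3y).

(2b-3y)(4b+y)(7b-8y)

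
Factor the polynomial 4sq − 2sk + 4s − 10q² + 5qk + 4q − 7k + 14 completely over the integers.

(2s − 5q + 7)(2q − k + 2)

Group: 2q(2s − 5q + 7) + (−k + 2)(2s − 5q + 7); both groups contain (2s − 5q + 7).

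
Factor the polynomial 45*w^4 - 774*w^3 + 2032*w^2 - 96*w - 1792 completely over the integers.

(3*w - 4)*(3*w - 8)*(5*w + 4)*(w - 14)

Trying the rational-root candidates, w = 4/3 is a root, so (3*w - 4) is a factor; dividing leaves 15*w^3 - 238*w^2 + 360*w + 448.
Continuing, w = 8/3 is a root, so (3*w - 8) is a factor; dividing leaves 5*w^2 - 66*w - 56.
The remaining quadratic factors as (5*w + 4)(w - 14).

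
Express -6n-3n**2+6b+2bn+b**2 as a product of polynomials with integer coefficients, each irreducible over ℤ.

(b+3n+6)(b-n)

Group: b(b-n) + (3n+6)(b-n); both groups contain (b-n).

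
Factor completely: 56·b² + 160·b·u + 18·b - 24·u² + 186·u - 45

Group: 14·b·(4·b + 12·u - 3) + (-2·u + 15)·(4·b + 12·u - 3); both groups contain (4·b + 12·u - 3).

(14·b - 2·u + 15)·(4·b + 12·u - 3)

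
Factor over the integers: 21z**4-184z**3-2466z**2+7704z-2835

(3z-7)(7z-3)(z+9)(z-15)

Testing divisors of the constant over divisors of the leading coefficient, z = 7/3 is a root, so (3z-7) is a factor; dividing leaves 7z**3-45z**2-927z+405.
Continuing, z = -9 is a root, so (z+9) divides it; the quotient is 7z**2-108z+45.
The remaining quadratic factors as (z-15)(7z-3).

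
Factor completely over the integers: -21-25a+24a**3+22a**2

(4a+3)(6a+7)(a-1)

Trying the rational-root candidates, a = 1 is a root, giving the factor (a-1) and quotient 24a**2+46a+21.
The remaining quadratic factors as (4a+3)(6a+7).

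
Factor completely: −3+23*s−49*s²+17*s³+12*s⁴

By the rational root theorem, s = 1 is a root, so (s−1) is a factor; dividing leaves 12*s³+29*s²−20*s+3.
Next, s = 1/4 is a root, so (4*s−1) divides it; the quotient is 3*s²+8*s−3.
The remaining quadratic factors as (s+3)(3*s−1).

(3*s−1)*(4*s−1)*(s+3)*(s−1)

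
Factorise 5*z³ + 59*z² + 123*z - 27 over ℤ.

(5*z - 1)*(z + 3)*(z + 9)

Among the possible rational roots, z = -9 is a root, giving the factor (z + 9) and quotient 5*z² + 14*z - 3.
The remaining quadratic factors as (5*z - 1)(z + 3).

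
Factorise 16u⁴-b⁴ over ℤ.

(2u)⁴ − (b)⁴ = ((2u)² − (b)²)((2u)² + (b)²); the first factor splits again, the second (4u²+b²) is irreducible.

(2u-b)(2u+b)(4u²+b²)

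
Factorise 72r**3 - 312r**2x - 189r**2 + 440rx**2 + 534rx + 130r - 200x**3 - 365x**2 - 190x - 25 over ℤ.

(3r - 5x - 1)(3r - 5x - 5)(8r - 8x - 5)

Group: 3r(24r**2 - 64rx - 55r + 40x**2 + 65x + 25) + (-5x - 1)(24r**2 - 64rx - 55r + 40x**2 + 65x + 25); both groups contain (24r**2 - 64rx - 55r + 40x**2 + 65x + 25), so (3r - 5x - 1) is a factor with cofactor 24r**2 - 64rx - 55r + 40x**2 + 65x + 25.
The cofactor groups again: 24r**2 - 64rx - 55r + 40x**2 + 65x + 25 = 3r(8r - 8x - 5) + (-5x - 5)(8r - 8x - 5); both groups contain (8r - 8x - 5), giving (3r - 5x - 5)(8r - 8x - 5).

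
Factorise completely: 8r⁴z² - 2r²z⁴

Every term has a factor of 2r²z². Then 4r² - z² = (2r)² − (z)².

2r²z²(2r + z)(2r - z)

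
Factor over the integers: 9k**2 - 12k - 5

Need a pair with product 9·(-5) = -45 and sum -12: that's -15 and 3.
Split the middle term: 9k**2 - 15k + 3k - 5 = 3k(3k - 5) + (3k - 5).

(3k + 1)(3k - 5)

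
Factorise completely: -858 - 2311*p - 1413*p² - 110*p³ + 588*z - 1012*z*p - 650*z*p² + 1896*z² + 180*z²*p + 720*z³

(12*z - 11*p - 6)*(10*z + 10*p + 13)*(6*z + p + 11)

Group: 10*z*(72*z² - 54*z*p + 96*z - 11*p² - 127*p - 66) + (10*p + 13)*(72*z² - 54*z*p + 96*z - 11*p² - 127*p - 66); both groups contain (72*z² - 54*z*p + 96*z - 11*p² - 127*p - 66), so (10*z + 10*p + 13) is a factor with cofactor 72*z² - 54*z*p + 96*z - 11*p² - 127*p - 66.
The cofactor groups again: 72*z² - 54*z*p + 96*z - 11*p² - 127*p - 66 = 6*z*(12*z - 11*p - 6) + (p + 11)*(12*z - 11*p - 6); both groups contain (12*z - 11*p - 6), giving (6*z + p + 11)*(12*z - 11*p - 6).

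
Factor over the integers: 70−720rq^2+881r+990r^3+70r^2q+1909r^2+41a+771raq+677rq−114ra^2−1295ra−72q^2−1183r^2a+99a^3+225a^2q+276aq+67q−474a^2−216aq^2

Group: 11r(90r^2−83ra+80rq+59r−33a^2+24aq+4a+8q+5) + (−3a−9q+14)(90r^2−83ra+80rq+59r−33a^2+24aq+4a+8q+5); both groups contain (90r^2−83ra+80rq+59r−33a^2+24aq+4a+8q+5), so (11r−3a−9q+14) is a factor with cofactor 90r^2−83ra+80rq+59r−33a^2+24aq+4a+8q+5.
The cofactor groups again: 90r^2−83ra+80rq+59r−33a^2+24aq+4a+8q+5 = 9r(10r+3a+1) + (−11a+8q+5)(10r+3a+1); both groups contain (10r+3a+1), giving (9r−11a+8q+5)(10r+3a+1).

(9r−11a+8q+5)(11r−3a−9q+14)(10r+3a+1)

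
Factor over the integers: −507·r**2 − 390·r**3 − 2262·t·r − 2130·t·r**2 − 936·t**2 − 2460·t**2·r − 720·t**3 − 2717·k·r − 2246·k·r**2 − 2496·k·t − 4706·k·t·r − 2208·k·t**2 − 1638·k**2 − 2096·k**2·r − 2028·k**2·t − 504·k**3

Group: 9·k·(−56·k**2 − 188·k·t − 152·k·r − 182·k − 120·t**2 − 150·t·r − 156·t − 30·r**2 − 39·r) + (6·t + 13·r)·(−56·k**2 − 188·k·t − 152·k·r − 182·k − 120·t**2 − 150·t·r − 156·t − 30·r**2 − 39·r); both groups contain (−56·k**2 − 188·k·t − 152·k·r − 182·k − 120·t**2 − 150·t·r − 156·t − 30·r**2 − 39·r), so (9·k + 6·t + 13·r) is a factor with cofactor −56·k**2 − 188·k·t − 152·k·r − 182·k − 120·t**2 − 150·t·r − 156·t − 30·r**2 − 39·r.
The cofactor groups again: −56·k**2 − 188·k·t − 152·k·r − 182·k − 120·t**2 − 150·t·r − 156·t − 30·r**2 − 39·r = −4·k·(14·k + 12·t + 3·r) + (−10·t − 10·r − 13)·(14·k + 12·t + 3·r); both groups contain (14·k + 12·t + 3·r), giving −(4·k + 10·t + 10·r + 13)·(14·k + 12·t + 3·r).

−(14·k + 12·t + 3·r)·(4·k + 10·t + 10·r + 13)·(9·k + 6·t + 13·r)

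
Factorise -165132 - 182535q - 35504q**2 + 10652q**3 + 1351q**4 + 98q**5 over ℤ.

By the rational root theorem, q = -11/7 is a root, so (7q + 11) is a factor; dividing leaves 14q**4 + 171q**3 + 1253q**2 - 7041q - 15012.
Next, q = -12/7 is a root, so (7q + 12) divides it; the quotient is 2q**3 + 21q**2 + 143q - 1251.
Next, q = 9/2 is a root, so (2q - 9) divides it; the quotient is q**2 + 15q + 139.
The quadratic q**2 + 15q + 139 has discriminant -331 < 0 and is irreducible over ℤ.

(2q - 9)(7q + 11)(7q + 12)(q**2 + 15q + 139)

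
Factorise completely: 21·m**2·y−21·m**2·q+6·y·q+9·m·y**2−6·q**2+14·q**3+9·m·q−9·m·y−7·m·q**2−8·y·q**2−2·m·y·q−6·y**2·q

(y−q)·(3·m−2·q)·(7·m+3·y+7·q−3)

Group: 3·m·(7·m·y−7·m·q+3·y**2+4·y·q−3·y−7·q**2+3·q) − 2·q·(7·m·y−7·m·q+3·y**2+4·y·q−3·y−7·q**2+3·q); both groups contain (7·m·y−7·m·q+3·y**2+4·y·q−3·y−7·q**2+3·q), so (3·m−2·q) is a factor with cofactor 7·m·y−7·m·q+3·y**2+4·y·q−3·y−7·q**2+3·q.
The cofactor groups again: 7·m·y−7·m·q+3·y**2+4·y·q−3·y−7·q**2+3·q = y·(7·m+3·y+7·q−3) − q·(7·m+3·y+7·q−3); both groups contain (7·m+3·y+7·q−3), giving (y−q)·(7·m+3·y+7·q−3).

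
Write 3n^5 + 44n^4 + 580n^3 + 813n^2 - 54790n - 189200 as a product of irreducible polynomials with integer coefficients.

Trying the rational-root candidates, n = -10 is a root, so (n + 10) divides it; the quotient is 3n^4 + 14n^3 + 440n^2 - 3587n - 18920.
Continuing, n = -11/3 is a root, giving the factor (3n + 11) and quotient n^3 + n^2 + 143n - 1720.
Continuing, n = 8 is a root, so (n - 8) divides it; the quotient is n^2 + 9n + 215.
The quadratic n^2 + 9n + 215 has discriminant -779 < 0 and is irreducible over ℤ.

(3n + 11)(n + 10)(n - 8)(n^2 + 9n + 215)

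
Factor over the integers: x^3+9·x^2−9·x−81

Testing divisors of the constant over divisors of the leading coefficient, x = −9 is a root, so (x+9) is a factor; dividing leaves x^2−9.
The remaining quadratic factors as (x+3)(x−3).

(x+3)·(x+9)·(x−3)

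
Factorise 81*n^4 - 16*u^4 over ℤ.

(3*n)⁴ − (2*u)⁴ = ((3*n)² − (2*u)²)((3*n)² + (2*u)²); the first factor splits again, the second (9*n^2 + 4*u^2) is irreducible.

(3*n + 2*u)*(3*n - 2*u)*(9*n^2 + 4*u^2)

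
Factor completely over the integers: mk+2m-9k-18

(k+2)(m-9)

Group as (mk+2m) + (-9k-18) = m(k+2) - 9(k+2).
Both groups share the factor (k+2).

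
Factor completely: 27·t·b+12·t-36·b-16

(3·t-4)·(9·b+4)

Group as (27·t·b+12·t) + (-36·b-16) = 3·t·(9·b+4) - 4·(9·b+4).
Both groups share the factor (9·b+4).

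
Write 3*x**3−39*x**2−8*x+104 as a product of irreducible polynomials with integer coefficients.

(x−13)*(3*x**2−8)

Group as (3*x**3−8*x) + (−39*x**2+104) = x*(3*x**2−8) − 13*(3*x**2−8).
Both groups share the factor (3*x**2−8).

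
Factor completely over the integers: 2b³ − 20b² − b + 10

(b − 10)(2b² − 1)

Group as (2b³ − b) + (−20b² + 10) = b(2b² − 1) − 10(2b² − 1).
Both groups share the factor (2b² − 1).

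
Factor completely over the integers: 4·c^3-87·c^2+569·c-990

(4·c-11)·(c-10)·(c-9)

By the rational root theorem, c = 11/4 is a root, so (4·c-11) is a factor; dividing leaves c^2-19·c+90.
The remaining quadratic factors as (c-10)(c-9).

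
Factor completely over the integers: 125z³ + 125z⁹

Factor out 125z³ first: what remains is z⁶ + 1.
Recognize a sum of cubes with the parts z² and 1.

125z³(z² + 1)(z⁴ - z² + 1)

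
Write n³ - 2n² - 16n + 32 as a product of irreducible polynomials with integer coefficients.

Testing divisors of the constant over divisors of the leading coefficient, n = 4 is a root, so (n - 4) is a factor; dividing leaves n² + 2n - 8.
The remaining quadratic factors as (n + 4)(n - 2).

(n + 4)(n - 2)(n - 4)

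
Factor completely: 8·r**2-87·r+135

(8·r-15)·(r-9)

Need a pair with product 8·135 = 1080 and sum -87: that's -72 and -15.
Split the middle term: 8·r**2-72·r - 15·r+135 = 8·r·(r-9) - 15·(r-9).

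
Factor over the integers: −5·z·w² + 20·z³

5·z·(2·z − w)·(2·z + w)

Factor out 5·z, leaving 4·z² − w², which is a difference of two squares.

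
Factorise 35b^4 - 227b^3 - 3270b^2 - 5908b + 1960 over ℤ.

(5b + 14)(7b - 2)(b + 5)(b - 14)

By the rational root theorem, b = 14 is a root, so (b - 14) is a factor; dividing leaves 35b^3 + 263b^2 + 412b - 140.
Then b = -14/5 is a root, so (5b + 14) divides it; the quotient is 7b^2 + 33b - 10.
The remaining quadratic factors as (7b - 2)(b + 5).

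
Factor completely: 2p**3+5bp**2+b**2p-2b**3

-(2b+p)(b+p)(b-2p)

Group: b(-2b**2-3bp-p**2) - 2p(-2b**2-3bp-p**2); both groups contain (-2b**2-3bp-p**2), so (b-2p) is a factor with cofactor -2b**2-3bp-p**2.
The cofactor groups again: -2b**2-3bp-p**2 = -b(2b+p) - p(2b+p); both groups contain (2b+p), giving -(b+p)(2b+p).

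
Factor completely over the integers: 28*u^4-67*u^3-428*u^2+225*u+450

Testing divisors of the constant over divisors of the leading coefficient, u = 5 is a root, so (u-5) is a factor; dividing leaves 28*u^3+73*u^2-63*u-90.
Then u = -3 is a root, so (u+3) is a factor; dividing leaves 28*u^2-11*u-30.
The remaining quadratic factors as (7*u+6)(4*u-5).

(4*u-5)*(7*u+6)*(u+3)*(u-5)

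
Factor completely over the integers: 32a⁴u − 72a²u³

8a²u(2a + 3u)(2a − 3u)

Pull out the common factor 8a²u; 4a² − 9u² is a difference of squares.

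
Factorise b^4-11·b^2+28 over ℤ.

(b+2)·(b-2)·(b^2-7)

Substitute u = b^2 to get a quadratic in u, then factor.
b^2-4 is a difference of squares.
b^2-7 is irreducible over ℤ (7 is not a perfect square).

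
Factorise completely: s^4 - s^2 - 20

(s^2 + 4)(s^2 - 5)

Substitute u = s^2 to get a quadratic in u, then factor.
s^2 - 5 is irreducible over ℤ (5 is not a perfect square).
s^2 + 4 is irreducible over ℤ (sum of squares).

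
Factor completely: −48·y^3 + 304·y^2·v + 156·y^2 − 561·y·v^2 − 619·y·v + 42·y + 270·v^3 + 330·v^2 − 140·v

Group: 4·y·(−12·y^2 + 49·y·v − 3·y − 30·v^2 + 10·v) + (−9·v − 14)·(−12·y^2 + 49·y·v − 3·y − 30·v^2 + 10·v); both groups contain (−12·y^2 + 49·y·v − 3·y − 30·v^2 + 10·v), so (4·y − 9·v − 14) is a factor with cofactor −12·y^2 + 49·y·v − 3·y − 30·v^2 + 10·v.
The cofactor groups again: −12·y^2 + 49·y·v − 3·y − 30·v^2 + 10·v = −3·y·(4·y − 3·v + 1) + 10·v·(4·y − 3·v + 1); both groups contain (4·y − 3·v + 1), giving −(3·y − 10·v)·(4·y − 3·v + 1).

−(3·y − 10·v)·(4·y − 3·v + 1)·(4·y − 9·v − 14)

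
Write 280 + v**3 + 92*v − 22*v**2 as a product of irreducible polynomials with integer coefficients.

(v + 2)*(v − 10)*(v − 14)

By the rational root theorem, v = −2 is a root, giving the factor (v + 2) and quotient v**2 − 24*v + 140.
The remaining quadratic factors as (v − 10)(v − 14).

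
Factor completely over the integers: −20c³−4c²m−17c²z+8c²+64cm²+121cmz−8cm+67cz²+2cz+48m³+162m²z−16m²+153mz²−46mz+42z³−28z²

−(4c−8m−7z)(5c+6m+3z−2)(c+m+2z)

Group: 4c(−5c²−11cm−13cz+2c−6m²−15mz+2m−6z²+4z) + (−8m−7z)(−5c²−11cm−13cz+2c−6m²−15mz+2m−6z²+4z); both groups contain (−5c²−11cm−13cz+2c−6m²−15mz+2m−6z²+4z), so (4c−8m−7z) is a factor with cofactor −5c²−11cm−13cz+2c−6m²−15mz+2m−6z²+4z.
The cofactor groups again: −5c²−11cm−13cz+2c−6m²−15mz+2m−6z²+4z = −c(5c+6m+3z−2) + (−m−2z)(5c+6m+3z−2); both groups contain (5c+6m+3z−2), giving −(c+m+2z)(5c+6m+3z−2).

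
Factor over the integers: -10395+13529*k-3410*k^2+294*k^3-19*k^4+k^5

(k-1)*(k-11)*(k-5)*(k^2-2*k+189)

Trying the rational-root candidates, k = 5 is a root, so (k-5) divides it; the quotient is k^4-14*k^3+224*k^2-2290*k+2079.
Continuing, k = 11 is a root, so (k-11) is a factor; dividing leaves k^3-3*k^2+191*k-189.
Then k = 1 is a root, so (k-1) is a factor; dividing leaves k^2-2*k+189.
The quadratic k^2-2*k+189 has discriminant -752 < 0 and is irreducible over ℤ.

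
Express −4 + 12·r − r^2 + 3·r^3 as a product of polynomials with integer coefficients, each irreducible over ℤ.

Group as (3·r^3 + 12·r) + (−r^2 − 4) = 3·r·(r^2 + 4) − (r^2 + 4).
Both groups share the factor (r^2 + 4).

(3·r − 1)·(r^2 + 4)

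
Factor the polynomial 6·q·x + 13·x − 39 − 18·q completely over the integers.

(6·q + 13)·(x − 3)

Group as (6·q·x − 18·q) + (13·x − 39) = 6·q·(x − 3) + 13·(x − 3).
Both groups share the factor (x − 3).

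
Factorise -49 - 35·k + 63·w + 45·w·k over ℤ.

Group as (45·w·k + 63·w) + (-35·k - 49) = 9·w·(5·k + 7) - 7·(5·k + 7).
Both groups share the factor (5·k + 7).

(5·k + 7)·(9·w - 7)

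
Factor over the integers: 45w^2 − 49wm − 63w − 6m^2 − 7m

(5w − 6m − 7)(9w + m)

Group: 9w(5w − 6m − 7) + m(5w − 6m − 7); both groups contain (5w − 6m − 7).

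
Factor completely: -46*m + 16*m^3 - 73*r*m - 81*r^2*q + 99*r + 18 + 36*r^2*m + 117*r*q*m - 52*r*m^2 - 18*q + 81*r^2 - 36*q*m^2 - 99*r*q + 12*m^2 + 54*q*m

Group: 9*r*(-9*r*q + 4*r*m + 9*r + 9*q*m - 9*q - 4*m^2 - 5*m + 9) + (-4*m + 2)*(-9*r*q + 4*r*m + 9*r + 9*q*m - 9*q - 4*m^2 - 5*m + 9); both groups contain (-9*r*q + 4*r*m + 9*r + 9*q*m - 9*q - 4*m^2 - 5*m + 9), so (9*r - 4*m + 2) is a factor with cofactor -9*r*q + 4*r*m + 9*r + 9*q*m - 9*q - 4*m^2 - 5*m + 9.
The cofactor groups again: -9*r*q + 4*r*m + 9*r + 9*q*m - 9*q - 4*m^2 - 5*m + 9 = -9*q*(r - m + 1) + (4*m + 9)*(r - m + 1); both groups contain (r - m + 1), giving -(9*q - 4*m - 9)*(r - m + 1).

-(9*q - 4*m - 9)*(9*r - 4*m + 2)*(r - m + 1)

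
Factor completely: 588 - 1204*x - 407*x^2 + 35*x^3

Trying the rational-root candidates, x = 14 is a root, so (x - 14) is a factor; dividing leaves 35*x^2 + 83*x - 42.
The remaining quadratic factors as (5*x + 14)(7*x - 3).

(5*x + 14)*(7*x - 3)*(x - 14)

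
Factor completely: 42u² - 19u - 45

Need a pair with product 42·(-45) = -1890 and sum -19: that's 35 and -54.
Split the middle term: 42u² + 35u - 54u - 45 = 7u(6u + 5) - 9(6u + 5).

(6u + 5)(7u - 9)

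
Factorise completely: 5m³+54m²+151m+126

Trying the rational-root candidates, m = −7 is a root, so (m+7) is a factor; dividing leaves 5m²+19m+18.
The remaining quadratic factors as (5m+9)(m+2).

(5m+9)(m+2)(m+7)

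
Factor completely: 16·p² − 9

(4·p + 3)·(4·p − 3)

Need a pair with product 16·(−9) = −144 and sum 0: that's 12 and −12.
Split the middle term: 16·p² + 12·p − 12·p − 9 = 4·p·(4·p + 3) − 3·(4·p + 3).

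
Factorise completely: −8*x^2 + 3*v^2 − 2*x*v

−(2*x − v)*(4*x + 3*v)

Group: −4*x*(2*x − v) − 3*v*(2*x − v); both groups contain (2*x − v).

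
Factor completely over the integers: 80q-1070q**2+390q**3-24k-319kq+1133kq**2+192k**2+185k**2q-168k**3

Group: 8k(-21k**2+31kq+3k+130q**2-10q) + (3q-8)(-21k**2+31kq+3k+130q**2-10q); both groups contain (-21k**2+31kq+3k+130q**2-10q), so (8k+3q-8) is a factor with cofactor -21k**2+31kq+3k+130q**2-10q.
The cofactor groups again: -21k**2+31kq+3k+130q**2-10q = -3k(7k+13q-1) + 10q(7k+13q-1); both groups contain (7k+13q-1), giving -(3k-10q)(7k+13q-1).

-(3k-10q)(7k+13q-1)(8k+3q-8)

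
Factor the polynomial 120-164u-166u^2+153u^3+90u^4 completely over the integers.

Trying the rational-root candidates, u = -2 is a root, giving the factor (u+2) and quotient 90u^3-27u^2-112u+60.
Then u = 2/3 is a root, so (3u-2) is a factor; dividing leaves 30u^2+11u-30.
The remaining quadratic factors as (6u-5)(5u+6).

(3u-2)(5u+6)(6u-5)(u+2)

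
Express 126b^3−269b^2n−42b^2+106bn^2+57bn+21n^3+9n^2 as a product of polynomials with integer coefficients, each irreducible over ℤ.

Group: 7b(18b^2−41bn−6b+21n^2+9n) + n(18b^2−41bn−6b+21n^2+9n); both groups contain (18b^2−41bn−6b+21n^2+9n), so (7b+n) is a factor with cofactor 18b^2−41bn−6b+21n^2+9n.
The cofactor groups again: 18b^2−41bn−6b+21n^2+9n = 9b(2b−3n) + (−7n−3)(2b−3n); both groups contain (2b−3n), giving (9b−7n−3)(2b−3n).

(2b−3n)(7b+n)(9b−7n−3)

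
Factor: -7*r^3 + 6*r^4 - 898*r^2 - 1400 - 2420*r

(6*r + 5)*(r + 10)*(r + 2)*(r - 14)

Trying the rational-root candidates, r = 14 is a root, giving the factor (r - 14) and quotient 6*r^3 + 77*r^2 + 180*r + 100.
Next, r = -5/6 is a root, giving the factor (6*r + 5) and quotient r^2 + 12*r + 20.
The remaining quadratic factors as (r + 10)(r + 2).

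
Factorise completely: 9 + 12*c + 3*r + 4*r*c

Group as (4*r*c + 3*r) + (12*c + 9) = r*(4*c + 3) + 3*(4*c + 3).
Both groups share the factor (4*c + 3).

(4*c + 3)*(r + 3)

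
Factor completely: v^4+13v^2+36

(v^2+4)(v^2+9)

Substitute u = v^2 to get a quadratic in u, then factor.
v^2+4 is irreducible over ℤ (sum of squares).
v^2+9 is irreducible over ℤ (sum of squares).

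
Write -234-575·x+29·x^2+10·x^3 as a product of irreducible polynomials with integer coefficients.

Trying the rational-root candidates, x = -2/5 is a root, so (5·x+2) is a factor; dividing leaves 2·x^2+5·x-117.
The remaining quadratic factors as (2·x-13)(x+9).

(2·x-13)·(5·x+2)·(x+9)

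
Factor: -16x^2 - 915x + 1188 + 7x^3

Trying the rational-root candidates, x = 9/7 is a root, giving the factor (7x - 9) and quotient x^2 - x - 132.
The remaining quadratic factors as (x + 11)(x - 12).

(7x - 9)(x + 11)(x - 12)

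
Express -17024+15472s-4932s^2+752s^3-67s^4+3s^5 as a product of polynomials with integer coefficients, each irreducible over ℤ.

(3s-7)(s-4)(s-8)(s^2-8s+76)

Testing divisors of the constant over divisors of the leading coefficient, s = 8 is a root, giving the factor (s-8) and quotient 3s^4-43s^3+408s^2-1668s+2128.
Continuing, s = 7/3 is a root, giving the factor (3s-7) and quotient s^3-12s^2+108s-304.
Continuing, s = 4 is a root, so (s-4) divides it; the quotient is s^2-8s+76.
The quadratic s^2-8s+76 has discriminant -240 < 0 and is irreducible over ℤ.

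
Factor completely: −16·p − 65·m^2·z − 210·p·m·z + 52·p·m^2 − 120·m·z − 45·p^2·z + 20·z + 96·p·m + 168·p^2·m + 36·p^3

(3·p + 13·m − 2)·(4·p − 5·z)·(3·p + m + 2)

Group: 4·p·(9·p^2 + 42·p·m + 13·m^2 + 24·m − 4) − 5·z·(9·p^2 + 42·p·m + 13·m^2 + 24·m − 4); both groups contain (9·p^2 + 42·p·m + 13·m^2 + 24·m − 4), so (4·p − 5·z) is a factor with cofactor 9·p^2 + 42·p·m + 13·m^2 + 24·m − 4.
The cofactor groups again: 9·p^2 + 42·p·m + 13·m^2 + 24·m − 4 = 3·p·(3·p + m + 2) + (13·m − 2)·(3·p + m + 2); both groups contain (3·p + m + 2), giving (3·p + 13·m − 2)·(3·p + m + 2).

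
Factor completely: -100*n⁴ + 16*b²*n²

4*n²*(2*b + 5*n)*(2*b - 5*n)

Factor out 4*n², leaving 4*b² - 25*n², which is a difference of two squares.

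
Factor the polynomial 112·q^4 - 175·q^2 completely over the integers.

Pull out the common factor 7·q^2; 16·q^2 - 25 is a difference of squares.

7·q^2·(4·q + 5)·(4·q - 5)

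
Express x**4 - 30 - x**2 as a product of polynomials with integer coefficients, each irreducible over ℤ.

(x**2 + 5)·(x**2 - 6)

Substitute u = x**2 to get a quadratic in u, then factor.
x**2 + 5 is irreducible over ℤ (always positive, so no real roots).
x**2 - 6 is irreducible over ℤ (6 is not a perfect square).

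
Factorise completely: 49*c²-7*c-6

(7*c+2)*(7*c-3)

Need a pair with product 49·(-6) = -294 and sum -7: that's -21 and 14.
Split the middle term: 49*c²-21*c + 14*c-6 = 7*c*(7*c-3) + 2*(7*c-3).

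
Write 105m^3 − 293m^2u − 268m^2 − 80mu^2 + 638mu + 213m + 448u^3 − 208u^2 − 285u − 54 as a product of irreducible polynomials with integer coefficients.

(3m − 7u − 2)(5m − 8u − 3)(7m + 8u − 9)

Group: 3m(35m^2 − 16mu − 66m − 64u^2 + 48u + 27) + (−7u − 2)(35m^2 − 16mu − 66m − 64u^2 + 48u + 27); both groups contain (35m^2 − 16mu − 66m − 64u^2 + 48u + 27), so (3m − 7u − 2) is a factor with cofactor 35m^2 − 16mu − 66m − 64u^2 + 48u + 27.
The cofactor groups again: 35m^2 − 16mu − 66m − 64u^2 + 48u + 27 = 7m(5m − 8u − 3) + (8u − 9)(5m − 8u − 3); both groups contain (5m − 8u − 3), giving (7m + 8u − 9)(5m − 8u − 3).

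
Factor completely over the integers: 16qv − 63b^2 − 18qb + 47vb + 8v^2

(8v − 9b)(2q + v + 7b)

Group: 8v(2q + v + 7b) − 9b(2q + v + 7b); both groups contain (2q + v + 7b).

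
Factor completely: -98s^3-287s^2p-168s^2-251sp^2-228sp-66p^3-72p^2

-(7s+11p+12)(7s+6p)(2s+p)

Group: 7s(-14s^2-29sp-24s-11p^2-12p) + 6p(-14s^2-29sp-24s-11p^2-12p); both groups contain (-14s^2-29sp-24s-11p^2-12p), so (7s+6p) is a factor with cofactor -14s^2-29sp-24s-11p^2-12p.
The cofactor groups again: -14s^2-29sp-24s-11p^2-12p = -7s(2s+p) + (-11p-12)(2s+p); both groups contain (2s+p), giving -(7s+11p+12)(2s+p).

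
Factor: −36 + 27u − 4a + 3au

(3u − 4)(a + 9)

Group as (3au − 4a) + (27u − 36) = a(3u − 4) + 9(3u − 4).
Both groups share the factor (3u − 4).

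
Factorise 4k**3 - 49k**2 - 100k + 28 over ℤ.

Among the possible rational roots, k = 14 is a root, so (k - 14) divides it; the quotient is 4k**2 + 7k - 2.
The remaining quadratic factors as (k + 2)(4k - 1).

(4k - 1)(k + 2)(k - 14)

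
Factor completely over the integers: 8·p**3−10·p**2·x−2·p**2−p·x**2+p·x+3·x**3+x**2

(2·p+x)·(4·p−3·x−1)·(p−x)

Group: p·(8·p**2−2·p·x−2·p−3·x**2−x) − x·(8·p**2−2·p·x−2·p−3·x**2−x); both groups contain (8·p**2−2·p·x−2·p−3·x**2−x), so (p−x) is a factor with cofactor 8·p**2−2·p·x−2·p−3·x**2−x.
The cofactor groups again: 8·p**2−2·p·x−2·p−3·x**2−x = 2·p·(4·p−3·x−1) + x·(4·p−3·x−1); both groups contain (4·p−3·x−1), giving (2·p+x)·(4·p−3·x−1).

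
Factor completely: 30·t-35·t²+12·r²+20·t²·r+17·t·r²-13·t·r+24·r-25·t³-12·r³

Group: 5·t·(-5·t²+t·r-10·t+4·r²-8·r) + (-3·r-3)·(-5·t²+t·r-10·t+4·r²-8·r); both groups contain (-5·t²+t·r-10·t+4·r²-8·r), so (5·t-3·r-3) is a factor with cofactor -5·t²+t·r-10·t+4·r²-8·r.
The cofactor groups again: -5·t²+t·r-10·t+4·r²-8·r = -t·(5·t+4·r) + (r-2)·(5·t+4·r); both groups contain (5·t+4·r), giving -(t-r+2)·(5·t+4·r).

-(5·t-3·r-3)·(t-r+2)·(5·t+4·r)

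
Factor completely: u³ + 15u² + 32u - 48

(u + 12)(u + 4)(u - 1)

Trying the rational-root candidates, u = -4 is a root, so (u + 4) divides it; the quotient is u² + 11u - 12.
The remaining quadratic factors as (u + 12)(u - 1).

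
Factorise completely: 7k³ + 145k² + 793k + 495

Testing divisors of the constant over divisors of the leading coefficient, k = −11 is a root, so (k + 11) divides it; the quotient is 7k² + 68k + 45.
The remaining quadratic factors as (k + 9)(7k + 5).

(7k + 5)(k + 11)(k + 9)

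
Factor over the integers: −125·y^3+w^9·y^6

Factor out y^3 first: what remains is w^9·y^3−125.
Recognize a difference of cubes with the parts w^3·y and 5.

y^3·(w^3·y−5)·(w^6·y^2+5·w^3·y+25)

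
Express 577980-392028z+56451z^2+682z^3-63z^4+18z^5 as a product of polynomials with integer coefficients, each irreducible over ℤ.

(3z-13)(6z-13)(z+15)(z^2-12z+228)

Trying the rational-root candidates, z = -15 is a root, so (z+15) is a factor; dividing leaves 18z^4-333z^3+5677z^2-28704z+38532.
Next, z = 13/6 is a root, so (6z-13) divides it; the quotient is 3z^3-49z^2+840z-2964.
Continuing, z = 13/3 is a root, giving the factor (3z-13) and quotient z^2-12z+228.
The quadratic z^2-12z+228 has discriminant -768 < 0 and is irreducible over ℤ.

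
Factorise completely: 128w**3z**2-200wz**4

Pull out the common factor 8wz**2; 16w**2-25z**2 is a difference of squares.

8wz**2(4w+5z)(4w-5z)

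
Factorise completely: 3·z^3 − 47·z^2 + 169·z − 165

(3·z − 5)·(z − 11)·(z − 3)

Trying the rational-root candidates, z = 5/3 is a root, so (3·z − 5) divides it; the quotient is z^2 − 14·z + 33.
The remaining quadratic factors as (z − 3)(z − 11).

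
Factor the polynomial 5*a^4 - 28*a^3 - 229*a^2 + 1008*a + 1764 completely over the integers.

(5*a + 7)*(a + 6)*(a - 6)*(a - 7)

Trying the rational-root candidates, a = -6 is a root, so (a + 6) is a factor; dividing leaves 5*a^3 - 58*a^2 + 119*a + 294.
Then a = 6 is a root, so (a - 6) divides it; the quotient is 5*a^2 - 28*a - 49.
The remaining quadratic factors as (5*a + 7)(a - 7).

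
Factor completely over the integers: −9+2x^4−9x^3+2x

Group as (2x^4+2x) + (−9x^3−9) = 2x(x^3+1) − 9(x^3+1).
Both groups share the factor (x^3+1).

(2x−9)(x+1)(x^2−x+1)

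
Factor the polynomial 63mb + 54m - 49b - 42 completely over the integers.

Group as (63mb + 54m) + (-49b - 42) = 9m(7b + 6) - 7(7b + 6).
Both groups share the factor (7b + 6).

(7b + 6)(9m - 7)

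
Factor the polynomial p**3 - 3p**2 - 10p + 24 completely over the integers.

Testing divisors of the constant over divisors of the leading coefficient, p = 2 is a root, giving the factor (p - 2) and quotient p**2 - p - 12.
The remaining quadratic factors as (p + 3)(p - 4).

(p + 3)(p - 2)(p - 4)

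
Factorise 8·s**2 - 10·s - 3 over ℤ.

(2·s - 3)·(4·s + 1)

Need a pair with product 8·(-3) = -24 and sum -10: that's -12 and 2.
Split the middle term: 8·s**2 - 12·s + 2·s - 3 = 4·s·(2·s - 3) + (2·s - 3).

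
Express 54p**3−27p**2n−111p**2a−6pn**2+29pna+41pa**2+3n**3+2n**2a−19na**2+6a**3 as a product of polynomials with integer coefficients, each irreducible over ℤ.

Group: 3p(18p**2−15pn−25pa+3n**2+8na−3a**2) + (n−2a)(18p**2−15pn−25pa+3n**2+8na−3a**2); both groups contain (18p**2−15pn−25pa+3n**2+8na−3a**2), so (3p+n−2a) is a factor with cofactor 18p**2−15pn−25pa+3n**2+8na−3a**2.
The cofactor groups again: 18p**2−15pn−25pa+3n**2+8na−3a**2 = 2p(9p−3n+a) + (−n−3a)(9p−3n+a); both groups contain (9p−3n+a), giving (2p−n−3a)(9p−3n+a).

(3p+n−2a)(2p−n−3a)(9p−3n+a)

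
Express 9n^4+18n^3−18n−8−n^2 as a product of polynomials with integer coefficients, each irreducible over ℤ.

(3n+2)(3n+4)(n+1)(n−1)

Among the possible rational roots, n = −1 is a root, so (n+1) is a factor; dividing leaves 9n^3+9n^2−10n−8.
Continuing, n = 1 is a root, so (n−1) divides it; the quotient is 9n^2+18n+8.
The remaining quadratic factors as (3n+2)(3n+4).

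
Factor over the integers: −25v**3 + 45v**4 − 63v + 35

Group as (45v**4 − 63v) + (−25v**3 + 35) = 9v(5v**3 − 7) − 5(5v**3 − 7).
Both groups share the factor (5v**3 − 7).

(9v − 5)(5v**3 − 7)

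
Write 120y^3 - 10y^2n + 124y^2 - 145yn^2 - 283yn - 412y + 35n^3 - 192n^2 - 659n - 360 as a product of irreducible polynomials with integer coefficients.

(5y - 5n - 9)(4y - n + 8)(6y + 7n + 5)

Group: 5y(24y^2 + 22yn + 68y - 7n^2 + 51n + 40) + (-5n - 9)(24y^2 + 22yn + 68y - 7n^2 + 51n + 40); both groups contain (24y^2 + 22yn + 68y - 7n^2 + 51n + 40), so (5y - 5n - 9) is a factor with cofactor 24y^2 + 22yn + 68y - 7n^2 + 51n + 40.
The cofactor groups again: 24y^2 + 22yn + 68y - 7n^2 + 51n + 40 = 6y(4y - n + 8) + (7n + 5)(4y - n + 8); both groups contain (4y - n + 8), giving (6y + 7n + 5)(4y - n + 8).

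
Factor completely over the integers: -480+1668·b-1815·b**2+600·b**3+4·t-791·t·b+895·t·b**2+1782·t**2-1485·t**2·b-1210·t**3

-(11·t-8·b+5)·(10·t+15·b-12)·(11·t+5·b-8)

Group: 10·t·(-121·t**2+33·t·b+33·t+40·b**2-89·b+40) + (15·b-12)·(-121·t**2+33·t·b+33·t+40·b**2-89·b+40); both groups contain (-121·t**2+33·t·b+33·t+40·b**2-89·b+40), so (10·t+15·b-12) is a factor with cofactor -121·t**2+33·t·b+33·t+40·b**2-89·b+40.
The cofactor groups again: -121·t**2+33·t·b+33·t+40·b**2-89·b+40 = -11·t·(11·t+5·b-8) + (8·b-5)·(11·t+5·b-8); both groups contain (11·t+5·b-8), giving -(11·t-8·b+5)·(11·t+5·b-8).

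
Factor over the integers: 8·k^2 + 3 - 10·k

Need a pair with product 8·3 = 24 and sum -10: that's -4 and -6.
Split the middle term: 8·k^2 - 4·k - 6·k + 3 = 4·k·(2·k - 1) - 3·(2·k - 1).

(2·k - 1)·(4·k - 3)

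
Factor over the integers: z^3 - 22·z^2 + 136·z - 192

(z - 12)·(z - 2)·(z - 8)

Trying the rational-root candidates, z = 2 is a root, so (z - 2) divides it; the quotient is z^2 - 20·z + 96.
The remaining quadratic factors as (z - 12)(z - 8).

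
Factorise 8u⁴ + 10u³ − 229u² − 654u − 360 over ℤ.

(2u + 5)(4u + 3)(u + 4)(u − 6)

Among the possible rational roots, u = −5/2 is a root, so (2u + 5) is a factor; dividing leaves 4u³ − 5u² − 102u − 72.
Then u = −3/4 is a root, so (4u + 3) is a factor; dividing leaves u² − 2u − 24.
The remaining quadratic factors as (u − 6)(u + 4).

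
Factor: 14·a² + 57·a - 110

(2·a + 11)·(7·a - 10)

Need a pair with product 14·(-110) = -1540 and sum 57: that's 77 and -20.
Split the middle term: 14·a² + 77·a - 20·a - 110 = 7·a·(2·a + 11) - 10·(2·a + 11).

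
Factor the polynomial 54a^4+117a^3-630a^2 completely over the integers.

Pull out the common factor 9a^2, then factor the remaining trinomial.

9a^2(2a-5)(3a+14)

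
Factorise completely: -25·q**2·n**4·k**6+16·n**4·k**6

Every term has a factor of n**4·k**6; factoring it out leaves -25·q**2+16.
Recognize a difference of squares with the parts 4 and 5·q.

-k**6·n**4·(5·q+4)·(5·q-4)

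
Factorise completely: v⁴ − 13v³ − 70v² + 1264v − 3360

Testing divisors of the constant over divisors of the leading coefficient, v = 4 is a root, so (v − 4) divides it; the quotient is v³ − 9v² − 106v + 840.
Next, v = −10 is a root, so (v + 10) divides it; the quotient is v² − 19v + 84.
The remaining quadratic factors as (v − 12)(v − 7).

(v + 10)(v − 12)(v − 4)(v − 7)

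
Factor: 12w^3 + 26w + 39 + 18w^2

Group as (12w^3 + 26w) + (18w^2 + 39) = 2w(6w^2 + 13) + 3(6w^2 + 13).
Both groups share the factor (6w^2 + 13).

(2w + 3)(6w^2 + 13)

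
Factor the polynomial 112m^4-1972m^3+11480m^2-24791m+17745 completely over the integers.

Trying the rational-root candidates, m = 13/2 is a root, giving the factor (2m-13) and quotient 56m^3-622m^2+1697m-1365.
Then m = 15/2 is a root, so (2m-15) divides it; the quotient is 28m^2-101m+91.
The remaining quadratic factors as (7m-13)(4m-7).

(2m-13)(2m-15)(4m-7)(7m-13)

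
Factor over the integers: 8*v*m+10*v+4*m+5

Group as (8*v*m+10*v) + (4*m+5) = 2*v*(4*m+5) + (4*m+5).
Both groups share the factor (4*m+5).

(2*v+1)*(4*m+5)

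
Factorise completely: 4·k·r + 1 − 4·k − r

(4·k − 1)·(r − 1)

Group as (4·k·r − 4·k) + (−r + 1) = 4·k·(r − 1) − (r − 1).
Both groups share the factor (r − 1).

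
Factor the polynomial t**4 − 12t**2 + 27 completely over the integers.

Substitute u = t**2 to get a quadratic in u, then factor.
t**2 − 3 is irreducible over ℤ (3 is not a perfect square).
t**2 − 9 is a difference of squares.

(t + 3)(t − 3)(t**2 − 3)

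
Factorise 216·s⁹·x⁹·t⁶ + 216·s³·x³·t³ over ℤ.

Pull out the common factor 216·s³·x³·t³, leaving s⁶·x⁶·t³ + 1.
Recognize a sum of cubes with the parts 1 and s²·x²·t.

216·s³·t³·x³·(s²·x²·t + 1)·(s⁴·x⁴·t² - s²·x²·t + 1)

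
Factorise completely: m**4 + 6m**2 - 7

(m + 1)(m - 1)(m**2 + 7)

Substitute u = m**2 to get a quadratic in u, then factor.
m**2 + 7 is irreducible over ℤ (always positive, so no real roots).
m**2 - 1 is a difference of squares.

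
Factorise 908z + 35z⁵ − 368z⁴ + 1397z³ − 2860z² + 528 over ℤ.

(5z − 4)(7z + 2)(z − 6)(z² − 4z + 11)

Trying the rational-root candidates, z = −2/7 is a root, so (7z + 2) divides it; the quotient is 5z⁴ − 54z³ + 215z² − 470z + 264.
Then z = 4/5 is a root, so (5z − 4) divides it; the quotient is z³ − 10z² + 35z − 66.
Continuing, z = 6 is a root, so (z − 6) is a factor; dividing leaves z² − 4z + 11.
The quadratic z² − 4z + 11 has discriminant −28 < 0 and is irreducible over ℤ.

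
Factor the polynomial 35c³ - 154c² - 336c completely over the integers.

Pull out the common factor 7c, then factor the remaining trinomial.

7c(5c + 8)(c - 6)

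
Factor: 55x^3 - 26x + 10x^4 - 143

Group as (10x^4 - 26x) + (55x^3 - 143) = 2x(5x^3 - 13) + 11(5x^3 - 13).
Both groups share the factor (5x^3 - 13).

(2x + 11)(5x^3 - 13)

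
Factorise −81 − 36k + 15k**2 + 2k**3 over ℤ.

(2k + 3)(k + 9)(k − 3)

Trying the rational-root candidates, k = −3/2 is a root, so (2k + 3) divides it; the quotient is k**2 + 6k − 27.
The remaining quadratic factors as (k − 3)(k + 9).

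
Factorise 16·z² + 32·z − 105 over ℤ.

Need a pair with product 16·(−105) = −1680 and sum 32: that's −28 and 60.
Split the middle term: 16·z² − 28·z + 60·z − 105 = 4·z·(4·z − 7) + 15·(4·z − 7).

(4·z + 15)·(4·z − 7)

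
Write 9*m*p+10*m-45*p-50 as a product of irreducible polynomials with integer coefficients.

Group as (9*m*p+10*m) + (-45*p-50) = m*(9*p+10) - 5*(9*p+10).
Both groups share the factor (9*p+10).

(9*p+10)*(m-5)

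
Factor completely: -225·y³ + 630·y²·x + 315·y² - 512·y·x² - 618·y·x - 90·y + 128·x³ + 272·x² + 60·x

-(3·y - 2·x)·(15·y - 8·x - 15)·(5·y - 8·x - 2)

Group: 3·y·(-75·y² + 160·y·x + 105·y - 64·x² - 136·x - 30) - 2·x·(-75·y² + 160·y·x + 105·y - 64·x² - 136·x - 30); both groups contain (-75·y² + 160·y·x + 105·y - 64·x² - 136·x - 30), so (3·y - 2·x) is a factor with cofactor -75·y² + 160·y·x + 105·y - 64·x² - 136·x - 30.
The cofactor groups again: -75·y² + 160·y·x + 105·y - 64·x² - 136·x - 30 = -5·y·(15·y - 8·x - 15) + (8·x + 2)·(15·y - 8·x - 15); both groups contain (15·y - 8·x - 15), giving -(5·y - 8·x - 2)·(15·y - 8·x - 15).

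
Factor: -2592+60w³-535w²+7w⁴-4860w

Among the possible rational roots, w = -4/7 is a root, so (7w+4) is a factor; dividing leaves w³+8w²-81w-648.
Continuing, w = -9 is a root, giving the factor (w+9) and quotient w²-w-72.
The remaining quadratic factors as (w+8)(w-9).

(7w+4)(w+8)(w+9)(w-9)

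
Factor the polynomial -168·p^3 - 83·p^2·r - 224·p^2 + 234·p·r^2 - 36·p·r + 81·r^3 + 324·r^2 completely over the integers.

-(3·p + r + 4)·(7·p + 9·r)·(8·p - 9·r)

Group: 7·p·(-24·p^2 + 19·p·r - 32·p + 9·r^2 + 36·r) + 9·r·(-24·p^2 + 19·p·r - 32·p + 9·r^2 + 36·r); both groups contain (-24·p^2 + 19·p·r - 32·p + 9·r^2 + 36·r), so (7·p + 9·r) is a factor with cofactor -24·p^2 + 19·p·r - 32·p + 9·r^2 + 36·r.
The cofactor groups again: -24·p^2 + 19·p·r - 32·p + 9·r^2 + 36·r = -8·p·(3·p + r + 4) + 9·r·(3·p + r + 4); both groups contain (3·p + r + 4), giving -(8·p - 9·r)·(3·p + r + 4).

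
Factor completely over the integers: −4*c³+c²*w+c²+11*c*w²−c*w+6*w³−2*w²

−(4*c+3*w−1)*(c+w)*(c−2*w)

Group: c*(−4*c²+5*c*w+c+6*w²−2*w) + w*(−4*c²+5*c*w+c+6*w²−2*w); both groups contain (−4*c²+5*c*w+c+6*w²−2*w), so (c+w) is a factor with cofactor −4*c²+5*c*w+c+6*w²−2*w.
The cofactor groups again: −4*c²+5*c*w+c+6*w²−2*w = −c*(4*c+3*w−1) + 2*w*(4*c+3*w−1); both groups contain (4*c+3*w−1), giving −(c−2*w)*(4*c+3*w−1).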